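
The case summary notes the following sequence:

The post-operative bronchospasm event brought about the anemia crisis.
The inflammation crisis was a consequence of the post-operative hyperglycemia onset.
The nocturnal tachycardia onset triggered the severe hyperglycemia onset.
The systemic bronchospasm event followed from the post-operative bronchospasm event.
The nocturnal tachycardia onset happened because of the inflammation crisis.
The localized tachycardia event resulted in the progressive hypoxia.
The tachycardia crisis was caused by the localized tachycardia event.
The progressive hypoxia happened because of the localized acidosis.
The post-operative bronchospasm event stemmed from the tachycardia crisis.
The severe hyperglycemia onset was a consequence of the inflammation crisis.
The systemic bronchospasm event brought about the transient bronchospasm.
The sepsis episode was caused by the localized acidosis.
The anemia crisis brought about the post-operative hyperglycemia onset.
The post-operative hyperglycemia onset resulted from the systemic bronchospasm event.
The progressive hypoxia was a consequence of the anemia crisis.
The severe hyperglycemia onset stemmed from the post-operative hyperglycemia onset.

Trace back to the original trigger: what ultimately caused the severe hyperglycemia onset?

the localized tachycardia event

Tracing upstream from the severe hyperglycemia onset: the severe hyperglycemia onset ← the post-operative hyperglycemia onset ← the systemic bronchospasm event ← the post-operative bronchospasm event ← the tachycardia crisis ← the localized tachycardia event.
The localized tachycardia event has no stated cause, so it is the root.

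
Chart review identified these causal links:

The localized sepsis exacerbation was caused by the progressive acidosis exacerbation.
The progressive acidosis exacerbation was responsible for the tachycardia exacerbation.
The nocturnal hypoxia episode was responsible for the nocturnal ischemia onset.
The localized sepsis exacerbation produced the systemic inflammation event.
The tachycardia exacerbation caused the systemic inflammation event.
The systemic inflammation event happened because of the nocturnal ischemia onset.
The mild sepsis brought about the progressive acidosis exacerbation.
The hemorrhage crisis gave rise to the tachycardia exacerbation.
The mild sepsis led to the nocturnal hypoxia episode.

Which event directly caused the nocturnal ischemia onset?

Upstream contributors include the mild sepsis, but only the nocturnal hypoxia episode feeds directly into the nocturnal ischemia onset.

the nocturnal hypoxia episode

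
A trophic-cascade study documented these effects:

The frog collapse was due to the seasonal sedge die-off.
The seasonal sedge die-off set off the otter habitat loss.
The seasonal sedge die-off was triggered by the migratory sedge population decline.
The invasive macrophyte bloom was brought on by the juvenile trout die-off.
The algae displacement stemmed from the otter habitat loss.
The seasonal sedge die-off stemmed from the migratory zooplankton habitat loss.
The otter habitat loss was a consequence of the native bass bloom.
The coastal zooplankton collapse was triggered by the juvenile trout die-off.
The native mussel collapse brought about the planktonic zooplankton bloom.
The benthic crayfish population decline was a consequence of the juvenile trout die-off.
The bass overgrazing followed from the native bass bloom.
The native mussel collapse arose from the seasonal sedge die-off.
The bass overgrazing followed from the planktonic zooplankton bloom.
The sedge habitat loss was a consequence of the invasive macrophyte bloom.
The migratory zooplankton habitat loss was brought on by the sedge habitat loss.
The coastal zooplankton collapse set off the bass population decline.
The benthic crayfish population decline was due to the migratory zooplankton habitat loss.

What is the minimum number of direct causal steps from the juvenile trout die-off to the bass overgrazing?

Shortest chain: the juvenile trout die-off → the invasive macrophyte bloom → the sedge habitat loss → the migratory zooplankton habitat loss → the seasonal sedge die-off → the native mussel collapse → the planktonic zooplankton bloom → the bass overgrazing.

7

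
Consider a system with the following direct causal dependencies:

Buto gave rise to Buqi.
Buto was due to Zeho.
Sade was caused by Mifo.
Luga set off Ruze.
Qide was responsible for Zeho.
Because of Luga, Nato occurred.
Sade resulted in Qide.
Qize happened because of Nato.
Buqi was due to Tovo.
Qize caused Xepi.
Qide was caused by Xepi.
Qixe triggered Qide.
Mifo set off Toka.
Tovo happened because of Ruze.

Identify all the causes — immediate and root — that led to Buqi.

Buto, Luga, Mifo, Nato, Qide, Qixe, Qize, Ruze, Sade, Tovo, Xepi, Zeho

Immediate causes of Buqi: Tovo, Buto.
Further upstream: Luga, Mifo, Ruze, Nato, Qize, Sade, Xepi, Qixe, Qide, Zeho.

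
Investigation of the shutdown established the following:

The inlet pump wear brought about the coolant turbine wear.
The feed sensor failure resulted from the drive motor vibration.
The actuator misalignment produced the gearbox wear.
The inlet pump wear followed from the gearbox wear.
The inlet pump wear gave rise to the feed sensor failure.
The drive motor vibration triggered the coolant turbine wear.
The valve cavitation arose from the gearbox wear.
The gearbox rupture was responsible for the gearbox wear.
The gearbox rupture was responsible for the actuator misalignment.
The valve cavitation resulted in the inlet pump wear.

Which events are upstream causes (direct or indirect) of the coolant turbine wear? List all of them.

Immediate causes of the coolant turbine wear: the drive motor vibration, the inlet pump wear.
Further upstream: the gearbox rupture, the actuator misalignment, the gearbox wear, the valve cavitation.

the actuator misalignment, the drive motor vibration, the gearbox rupture, the gearbox wear, the inlet pump wear, the valve cavitation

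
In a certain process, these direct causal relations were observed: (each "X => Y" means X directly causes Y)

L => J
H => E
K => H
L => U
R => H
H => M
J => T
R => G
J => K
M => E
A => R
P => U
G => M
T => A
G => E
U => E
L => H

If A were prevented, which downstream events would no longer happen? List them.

G, R

Downstream of A: R, H, G, M, E.
Of those, still caused via another path: H, M, E.
The remainder have no surviving cause.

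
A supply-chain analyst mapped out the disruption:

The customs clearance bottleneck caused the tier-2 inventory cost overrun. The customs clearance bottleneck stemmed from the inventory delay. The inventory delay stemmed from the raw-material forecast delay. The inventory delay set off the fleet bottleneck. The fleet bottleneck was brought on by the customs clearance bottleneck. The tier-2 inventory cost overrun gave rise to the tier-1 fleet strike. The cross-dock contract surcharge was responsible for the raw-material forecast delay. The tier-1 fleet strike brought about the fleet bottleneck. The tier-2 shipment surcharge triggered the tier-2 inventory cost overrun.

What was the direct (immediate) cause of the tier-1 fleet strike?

the tier-2 inventory cost overrun

Upstream contributors include the cross-dock contract surcharge, the raw-material forecast delay, the inventory delay, the customs clearance bottleneck, the tier-2 shipment surcharge, but only the tier-2 inventory cost overrun feeds directly into the tier-1 fleet strike.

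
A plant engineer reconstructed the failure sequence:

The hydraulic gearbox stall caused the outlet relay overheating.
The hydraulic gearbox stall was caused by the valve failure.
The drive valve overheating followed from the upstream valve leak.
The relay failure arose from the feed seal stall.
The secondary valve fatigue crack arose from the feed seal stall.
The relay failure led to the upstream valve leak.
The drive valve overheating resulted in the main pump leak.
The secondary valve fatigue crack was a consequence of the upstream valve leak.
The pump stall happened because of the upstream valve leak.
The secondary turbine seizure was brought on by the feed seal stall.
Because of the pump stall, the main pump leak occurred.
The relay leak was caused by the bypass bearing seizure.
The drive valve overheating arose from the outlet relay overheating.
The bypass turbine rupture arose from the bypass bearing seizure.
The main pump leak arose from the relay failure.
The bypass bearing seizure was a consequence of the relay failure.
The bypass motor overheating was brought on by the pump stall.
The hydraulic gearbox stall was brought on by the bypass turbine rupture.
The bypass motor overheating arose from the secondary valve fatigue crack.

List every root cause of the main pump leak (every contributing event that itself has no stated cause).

the feed seal stall, the valve failure

Tracing upstream from the main pump leak: the main pump leak ← the relay failure ← the feed seal stall.
A separate upstream branch: the main pump leak ← the drive valve overheating ← the outlet relay overheating ← the hydraulic gearbox stall ← the valve failure.
Each of those chain origins has no stated cause.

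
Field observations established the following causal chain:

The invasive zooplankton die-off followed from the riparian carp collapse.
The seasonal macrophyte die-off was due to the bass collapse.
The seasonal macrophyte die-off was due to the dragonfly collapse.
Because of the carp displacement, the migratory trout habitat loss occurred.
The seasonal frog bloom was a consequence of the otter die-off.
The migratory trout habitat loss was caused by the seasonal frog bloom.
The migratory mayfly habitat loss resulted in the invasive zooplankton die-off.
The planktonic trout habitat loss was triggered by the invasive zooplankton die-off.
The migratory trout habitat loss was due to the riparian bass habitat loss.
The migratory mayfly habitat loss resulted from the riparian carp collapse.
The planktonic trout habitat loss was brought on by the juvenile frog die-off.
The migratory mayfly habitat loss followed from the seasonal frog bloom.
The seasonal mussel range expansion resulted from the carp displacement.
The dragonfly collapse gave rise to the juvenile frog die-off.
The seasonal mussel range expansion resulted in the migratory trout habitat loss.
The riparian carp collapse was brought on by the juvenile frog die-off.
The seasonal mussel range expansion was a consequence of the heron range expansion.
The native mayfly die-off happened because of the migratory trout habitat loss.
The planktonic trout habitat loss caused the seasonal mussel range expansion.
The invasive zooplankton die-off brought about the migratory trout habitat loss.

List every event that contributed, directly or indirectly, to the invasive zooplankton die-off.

Immediate causes of the invasive zooplankton die-off: the riparian carp collapse, the migratory mayfly habitat loss.
Further upstream: the otter die-off, the dragonfly collapse, the seasonal frog bloom, the juvenile frog die-off.

the dragonfly collapse, the juvenile frog die-off, the migratory mayfly habitat loss, the otter die-off, the riparian carp collapse, the seasonal frog bloom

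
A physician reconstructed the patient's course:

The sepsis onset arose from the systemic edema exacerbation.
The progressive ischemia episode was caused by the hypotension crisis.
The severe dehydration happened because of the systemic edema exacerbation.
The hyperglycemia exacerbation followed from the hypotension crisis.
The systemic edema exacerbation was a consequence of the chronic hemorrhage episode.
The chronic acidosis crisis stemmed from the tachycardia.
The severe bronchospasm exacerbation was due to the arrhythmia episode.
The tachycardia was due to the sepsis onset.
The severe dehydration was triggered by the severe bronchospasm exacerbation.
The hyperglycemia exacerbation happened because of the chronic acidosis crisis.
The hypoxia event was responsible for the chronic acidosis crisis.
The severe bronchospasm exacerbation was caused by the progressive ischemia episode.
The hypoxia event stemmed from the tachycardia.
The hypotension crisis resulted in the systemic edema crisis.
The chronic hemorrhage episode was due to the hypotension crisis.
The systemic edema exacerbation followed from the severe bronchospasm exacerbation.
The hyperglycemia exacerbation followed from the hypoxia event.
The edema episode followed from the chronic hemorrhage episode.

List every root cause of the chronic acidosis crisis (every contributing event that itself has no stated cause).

the arrhythmia episode, the hypotension crisis

Tracing upstream from the chronic acidosis crisis: the chronic acidosis crisis ← the tachycardia ← the sepsis onset ← the systemic edema exacerbation ← the chronic hemorrhage episode ← the hypotension crisis.
A separate upstream branch: the chronic acidosis crisis ← the tachycardia ← the sepsis onset ← the systemic edema exacerbation ← the severe bronchospasm exacerbation ← the arrhythmia episode.
Each of those chain origins has no stated cause.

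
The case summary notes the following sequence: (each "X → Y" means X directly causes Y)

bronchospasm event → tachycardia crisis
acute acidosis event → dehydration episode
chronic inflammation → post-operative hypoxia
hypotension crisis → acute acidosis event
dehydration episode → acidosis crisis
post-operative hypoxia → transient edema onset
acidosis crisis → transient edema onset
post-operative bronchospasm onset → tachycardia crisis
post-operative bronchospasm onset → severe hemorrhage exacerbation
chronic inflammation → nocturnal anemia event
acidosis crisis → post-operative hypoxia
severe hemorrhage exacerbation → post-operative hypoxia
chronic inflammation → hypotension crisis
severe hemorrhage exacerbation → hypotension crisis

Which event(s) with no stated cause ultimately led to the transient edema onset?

Tracing upstream from the transient edema onset: the transient edema onset ← the post-operative hypoxia ← the severe hemorrhage exacerbation ← the post-operative bronchospasm onset.
A separate upstream branch: the transient edema onset ← the post-operative hypoxia ← the chronic inflammation.
Each of those chain origins has no stated cause.

the chronic inflammation, the post-operative bronchospasm onset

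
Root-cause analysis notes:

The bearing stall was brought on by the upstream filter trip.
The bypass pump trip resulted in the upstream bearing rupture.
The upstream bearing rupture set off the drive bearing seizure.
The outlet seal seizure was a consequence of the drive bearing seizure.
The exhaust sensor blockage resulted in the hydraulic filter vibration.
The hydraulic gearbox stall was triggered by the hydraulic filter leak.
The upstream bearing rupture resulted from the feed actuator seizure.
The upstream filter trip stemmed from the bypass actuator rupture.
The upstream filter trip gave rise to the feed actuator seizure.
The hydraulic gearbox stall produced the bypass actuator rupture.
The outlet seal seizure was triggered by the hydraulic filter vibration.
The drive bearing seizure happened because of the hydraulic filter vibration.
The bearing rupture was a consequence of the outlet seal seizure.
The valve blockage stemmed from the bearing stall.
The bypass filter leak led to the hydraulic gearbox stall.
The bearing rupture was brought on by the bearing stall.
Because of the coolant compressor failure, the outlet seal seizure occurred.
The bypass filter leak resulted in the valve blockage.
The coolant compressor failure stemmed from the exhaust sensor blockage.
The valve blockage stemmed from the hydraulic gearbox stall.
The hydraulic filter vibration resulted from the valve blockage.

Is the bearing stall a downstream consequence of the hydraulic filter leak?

Yes

There is a causal chain: the hydraulic filter leak → the hydraulic gearbox stall → the bypass actuator rupture → the upstream filter trip → the bearing stall.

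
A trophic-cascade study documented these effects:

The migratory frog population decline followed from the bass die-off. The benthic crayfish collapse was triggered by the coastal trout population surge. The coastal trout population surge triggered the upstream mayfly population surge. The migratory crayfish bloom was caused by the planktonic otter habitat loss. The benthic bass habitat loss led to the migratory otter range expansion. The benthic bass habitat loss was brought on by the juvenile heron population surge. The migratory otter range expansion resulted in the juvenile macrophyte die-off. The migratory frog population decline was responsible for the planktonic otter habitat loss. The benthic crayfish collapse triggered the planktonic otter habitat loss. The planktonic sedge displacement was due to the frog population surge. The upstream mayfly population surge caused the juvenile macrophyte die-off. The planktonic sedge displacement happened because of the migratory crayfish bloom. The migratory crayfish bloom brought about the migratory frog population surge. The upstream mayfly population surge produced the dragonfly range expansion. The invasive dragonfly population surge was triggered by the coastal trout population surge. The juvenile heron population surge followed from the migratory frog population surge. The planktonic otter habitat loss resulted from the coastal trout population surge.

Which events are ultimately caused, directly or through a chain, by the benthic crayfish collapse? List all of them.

the benthic bass habitat loss, the juvenile heron population surge, the juvenile macrophyte die-off, the migratory crayfish bloom, the migratory frog population surge, the migratory otter range expansion, the planktonic otter habitat loss, the planktonic sedge displacement

Direct effects: the planktonic otter habitat loss.
2 steps out: the migratory crayfish bloom.
3 steps out: the migratory frog population surge, the planktonic sedge displacement.
4 steps out: the juvenile heron population surge.
5 steps out: the benthic bass habitat loss.
6 steps out: the migratory otter range expansion.
7 steps out: the juvenile macrophyte die-off.
Not reachable from it: the coastal trout population surge, the bass die-off, the upstream mayfly population surge, the dragonfly range expansion, the frog population surge, the migratory frog population decline, the invasive dragonfly population surge.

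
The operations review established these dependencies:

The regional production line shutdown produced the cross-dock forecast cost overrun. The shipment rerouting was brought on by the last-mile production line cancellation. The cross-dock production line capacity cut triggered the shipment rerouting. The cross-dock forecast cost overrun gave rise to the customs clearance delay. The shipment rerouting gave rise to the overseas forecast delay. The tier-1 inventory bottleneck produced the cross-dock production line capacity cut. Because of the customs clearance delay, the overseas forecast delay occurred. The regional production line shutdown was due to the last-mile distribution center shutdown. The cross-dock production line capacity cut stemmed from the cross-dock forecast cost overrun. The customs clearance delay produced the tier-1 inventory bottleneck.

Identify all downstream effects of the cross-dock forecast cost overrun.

Direct effects: the customs clearance delay, the cross-dock production line capacity cut.
2 steps out: the tier-1 inventory bottleneck, the shipment rerouting, the overseas forecast delay.
Not reachable from it: the last-mile distribution center shutdown, the regional production line shutdown, the last-mile production line cancellation.

the cross-dock production line capacity cut, the customs clearance delay, the overseas forecast delay, the shipment rerouting, the tier-1 inventory bottleneck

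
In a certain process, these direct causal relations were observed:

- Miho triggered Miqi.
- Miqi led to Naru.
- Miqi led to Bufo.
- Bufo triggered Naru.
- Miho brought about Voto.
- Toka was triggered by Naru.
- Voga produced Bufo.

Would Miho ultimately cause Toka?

Yes

There is a causal chain: Miho → Miqi → Naru → Toka.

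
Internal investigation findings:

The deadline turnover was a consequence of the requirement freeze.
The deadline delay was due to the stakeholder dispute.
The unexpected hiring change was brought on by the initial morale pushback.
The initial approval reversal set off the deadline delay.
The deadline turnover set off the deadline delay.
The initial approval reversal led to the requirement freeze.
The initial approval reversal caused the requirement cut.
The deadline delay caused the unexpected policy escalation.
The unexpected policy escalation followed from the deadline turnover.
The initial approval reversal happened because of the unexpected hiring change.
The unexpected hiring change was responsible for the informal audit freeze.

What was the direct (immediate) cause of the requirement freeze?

Upstream contributors include the initial morale pushback, the unexpected hiring change, but only the initial approval reversal feeds directly into the requirement freeze.

the initial approval reversal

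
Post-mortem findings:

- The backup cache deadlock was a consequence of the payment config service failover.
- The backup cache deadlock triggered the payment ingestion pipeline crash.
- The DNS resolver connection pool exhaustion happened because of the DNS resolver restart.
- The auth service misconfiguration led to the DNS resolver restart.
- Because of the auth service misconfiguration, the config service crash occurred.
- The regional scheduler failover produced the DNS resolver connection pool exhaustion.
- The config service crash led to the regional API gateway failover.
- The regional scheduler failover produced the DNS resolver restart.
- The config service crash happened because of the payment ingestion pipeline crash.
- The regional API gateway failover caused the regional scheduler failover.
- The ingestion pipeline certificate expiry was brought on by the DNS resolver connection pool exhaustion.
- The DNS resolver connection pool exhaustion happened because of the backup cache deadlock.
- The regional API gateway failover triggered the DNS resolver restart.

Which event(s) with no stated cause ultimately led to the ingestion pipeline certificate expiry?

Tracing upstream from the ingestion pipeline certificate expiry: the ingestion pipeline certificate expiry ← the DNS resolver connection pool exhaustion ← the backup cache deadlock ← the payment config service failover.
A separate upstream branch: the ingestion pipeline certificate expiry ← the DNS resolver connection pool exhaustion ← the DNS resolver restart ← the auth service misconfiguration.
Each of those chain origins has no stated cause.

the auth service misconfiguration, the payment config service failover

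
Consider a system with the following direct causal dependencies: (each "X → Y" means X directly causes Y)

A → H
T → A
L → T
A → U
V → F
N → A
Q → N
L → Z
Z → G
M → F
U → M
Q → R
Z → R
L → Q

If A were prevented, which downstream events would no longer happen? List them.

Downstream of A: U, M, H, F.
Of those, still caused via another path: F.
The remainder have no surviving cause.

H, M, U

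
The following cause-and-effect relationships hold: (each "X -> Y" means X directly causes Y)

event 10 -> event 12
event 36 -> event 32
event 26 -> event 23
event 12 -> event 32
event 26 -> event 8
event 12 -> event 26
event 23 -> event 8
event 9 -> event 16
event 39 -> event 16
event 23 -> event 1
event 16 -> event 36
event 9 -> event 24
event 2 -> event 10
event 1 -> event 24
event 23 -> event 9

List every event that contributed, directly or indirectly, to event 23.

event 10, event 12, event 2, event 26

Immediate cause of event 23: event 26.
Further upstream: event 2, event 10, event 12.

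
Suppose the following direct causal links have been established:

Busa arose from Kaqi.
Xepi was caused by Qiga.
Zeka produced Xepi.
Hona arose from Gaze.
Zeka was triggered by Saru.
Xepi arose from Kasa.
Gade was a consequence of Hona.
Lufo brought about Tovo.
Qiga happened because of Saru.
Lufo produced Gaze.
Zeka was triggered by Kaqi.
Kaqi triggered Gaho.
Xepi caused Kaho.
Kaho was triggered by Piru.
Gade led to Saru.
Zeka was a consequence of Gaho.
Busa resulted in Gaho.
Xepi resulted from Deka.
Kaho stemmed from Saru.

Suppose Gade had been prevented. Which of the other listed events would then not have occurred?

Qiga, Saru

Downstream of Gade: Saru, Qiga, Zeka, Xepi, Kaho.
Of those, still caused via another path: Zeka, Xepi, Kaho.
The remainder have no surviving cause.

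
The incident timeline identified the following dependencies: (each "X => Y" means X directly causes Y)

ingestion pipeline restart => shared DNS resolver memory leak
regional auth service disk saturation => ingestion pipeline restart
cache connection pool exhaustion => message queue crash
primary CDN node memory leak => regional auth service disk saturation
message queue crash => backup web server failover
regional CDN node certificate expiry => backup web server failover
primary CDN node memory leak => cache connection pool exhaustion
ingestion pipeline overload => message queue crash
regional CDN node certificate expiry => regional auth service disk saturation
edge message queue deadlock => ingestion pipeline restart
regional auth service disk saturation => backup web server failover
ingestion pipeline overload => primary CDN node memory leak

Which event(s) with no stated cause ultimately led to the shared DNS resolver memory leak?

Tracing upstream from the shared DNS resolver memory leak: the shared DNS resolver memory leak ← the ingestion pipeline restart ← the regional auth service disk saturation ← the primary CDN node memory leak ← the ingestion pipeline overload.
A separate upstream branch: the shared DNS resolver memory leak ← the ingestion pipeline restart ← the edge message queue deadlock.
A separate upstream branch: the shared DNS resolver memory leak ← the ingestion pipeline restart ← the regional auth service disk saturation ← the regional CDN node certificate expiry.
Each of those chain origins has no stated cause.

the edge message queue deadlock, the ingestion pipeline overload, the regional CDN node certificate expiry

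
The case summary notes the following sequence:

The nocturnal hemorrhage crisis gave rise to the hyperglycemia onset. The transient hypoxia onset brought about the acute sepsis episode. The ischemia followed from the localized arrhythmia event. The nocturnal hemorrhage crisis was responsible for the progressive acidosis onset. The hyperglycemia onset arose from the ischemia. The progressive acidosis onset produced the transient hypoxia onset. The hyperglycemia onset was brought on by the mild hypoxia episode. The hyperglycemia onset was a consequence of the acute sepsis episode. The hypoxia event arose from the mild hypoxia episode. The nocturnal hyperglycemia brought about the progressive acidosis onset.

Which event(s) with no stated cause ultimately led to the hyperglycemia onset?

the localized arrhythmia event, the mild hypoxia episode, the nocturnal hemorrhage crisis, the nocturnal hyperglycemia

Tracing upstream from the hyperglycemia onset: the hyperglycemia onset ← the acute sepsis episode ← the transient hypoxia onset ← the progressive acidosis onset ← the nocturnal hyperglycemia.
A separate upstream branch: the hyperglycemia onset ← the mild hypoxia episode.
A separate upstream branch: the hyperglycemia onset ← the nocturnal hemorrhage crisis.
A separate upstream branch: the hyperglycemia onset ← the ischemia ← the localized arrhythmia event.
Each of those chain origins has no stated cause.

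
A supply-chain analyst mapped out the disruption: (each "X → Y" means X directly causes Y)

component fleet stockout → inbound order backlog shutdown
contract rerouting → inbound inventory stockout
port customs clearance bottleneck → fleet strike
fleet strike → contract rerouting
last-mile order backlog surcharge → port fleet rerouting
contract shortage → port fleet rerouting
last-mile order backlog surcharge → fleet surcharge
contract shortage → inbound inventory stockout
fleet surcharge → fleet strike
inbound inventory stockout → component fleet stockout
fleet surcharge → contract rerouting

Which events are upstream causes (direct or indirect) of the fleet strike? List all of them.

the fleet surcharge, the last-mile order backlog surcharge, the port customs clearance bottleneck

Immediate causes of the fleet strike: the fleet surcharge, the port customs clearance bottleneck.
Further upstream: the last-mile order backlog surcharge.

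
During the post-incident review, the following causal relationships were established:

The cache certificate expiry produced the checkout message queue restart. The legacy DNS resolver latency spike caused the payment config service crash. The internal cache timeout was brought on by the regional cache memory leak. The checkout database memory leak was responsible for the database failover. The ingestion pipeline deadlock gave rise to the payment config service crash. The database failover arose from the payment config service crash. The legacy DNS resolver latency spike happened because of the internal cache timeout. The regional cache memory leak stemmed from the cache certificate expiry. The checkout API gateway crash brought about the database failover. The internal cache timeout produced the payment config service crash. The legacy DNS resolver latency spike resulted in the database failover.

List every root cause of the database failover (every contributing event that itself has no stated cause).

the cache certificate expiry, the checkout API gateway crash, the checkout database memory leak, the ingestion pipeline deadlock

Tracing upstream from the database failover: the database failover ← the legacy DNS resolver latency spike ← the internal cache timeout ← the regional cache memory leak ← the cache certificate expiry.
A separate upstream branch: the database failover ← the payment config service crash ← the ingestion pipeline deadlock.
A separate upstream branch: the database failover ← the checkout API gateway crash.
A separate upstream branch: the database failover ← the checkout database memory leak.
Each of those chain origins has no stated cause.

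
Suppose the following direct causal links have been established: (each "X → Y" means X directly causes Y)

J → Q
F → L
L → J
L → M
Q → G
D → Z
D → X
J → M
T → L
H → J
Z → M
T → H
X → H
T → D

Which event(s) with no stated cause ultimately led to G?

Tracing upstream from G: G ← Q ← J ← H ← T.
A separate upstream branch: G ← Q ← J ← L ← F.
Each of those chain origins has no stated cause.

F, T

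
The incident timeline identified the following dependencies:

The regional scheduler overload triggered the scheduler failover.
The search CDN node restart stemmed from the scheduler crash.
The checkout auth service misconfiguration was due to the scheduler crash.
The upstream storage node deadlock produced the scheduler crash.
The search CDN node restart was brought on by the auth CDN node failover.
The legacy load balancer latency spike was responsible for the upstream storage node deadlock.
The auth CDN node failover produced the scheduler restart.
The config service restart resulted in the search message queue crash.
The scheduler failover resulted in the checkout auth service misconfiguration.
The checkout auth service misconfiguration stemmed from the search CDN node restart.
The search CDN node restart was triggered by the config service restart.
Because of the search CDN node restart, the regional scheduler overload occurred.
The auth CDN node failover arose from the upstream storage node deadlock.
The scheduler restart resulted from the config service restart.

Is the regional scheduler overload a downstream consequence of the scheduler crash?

Yes

There is a causal chain: the scheduler crash → the search CDN node restart → the regional scheduler overload.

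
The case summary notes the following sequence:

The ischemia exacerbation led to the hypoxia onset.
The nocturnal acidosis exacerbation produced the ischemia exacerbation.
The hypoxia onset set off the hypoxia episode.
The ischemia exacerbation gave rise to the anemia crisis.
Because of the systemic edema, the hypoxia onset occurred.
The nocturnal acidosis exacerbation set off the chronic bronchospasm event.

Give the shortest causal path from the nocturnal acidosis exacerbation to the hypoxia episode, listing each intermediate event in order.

the nocturnal acidosis exacerbation → the ischemia exacerbation → the hypoxia onset → the hypoxia episode

the nocturnal acidosis exacerbation → the ischemia exacerbation
the ischemia exacerbation → the hypoxia onset
the hypoxia onset → the hypoxia episode
Length: 3 steps.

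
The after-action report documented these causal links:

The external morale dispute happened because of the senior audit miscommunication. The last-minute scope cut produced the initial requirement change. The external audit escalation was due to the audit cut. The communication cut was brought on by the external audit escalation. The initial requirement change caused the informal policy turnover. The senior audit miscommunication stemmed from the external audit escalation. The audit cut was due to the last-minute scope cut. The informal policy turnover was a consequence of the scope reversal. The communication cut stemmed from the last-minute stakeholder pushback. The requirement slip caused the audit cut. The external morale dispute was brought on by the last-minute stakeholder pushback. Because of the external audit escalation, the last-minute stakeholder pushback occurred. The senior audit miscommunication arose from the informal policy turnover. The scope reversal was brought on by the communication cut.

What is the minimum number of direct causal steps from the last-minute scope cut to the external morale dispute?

Shortest chain: the last-minute scope cut → the audit cut → the external audit escalation → the last-minute stakeholder pushback → the external morale dispute.

4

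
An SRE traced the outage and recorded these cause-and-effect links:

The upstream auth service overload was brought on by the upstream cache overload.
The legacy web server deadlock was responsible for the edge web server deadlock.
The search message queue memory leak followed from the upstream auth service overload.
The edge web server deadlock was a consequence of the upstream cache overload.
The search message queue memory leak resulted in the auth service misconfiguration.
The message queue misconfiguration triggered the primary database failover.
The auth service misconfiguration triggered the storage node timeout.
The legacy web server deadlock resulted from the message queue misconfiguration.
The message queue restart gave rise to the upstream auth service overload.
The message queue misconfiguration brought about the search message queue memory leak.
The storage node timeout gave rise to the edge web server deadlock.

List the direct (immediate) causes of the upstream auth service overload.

the message queue restart, the upstream cache overload

the message queue restart, the upstream cache overload → the upstream auth service overload with nothing further upstream stated.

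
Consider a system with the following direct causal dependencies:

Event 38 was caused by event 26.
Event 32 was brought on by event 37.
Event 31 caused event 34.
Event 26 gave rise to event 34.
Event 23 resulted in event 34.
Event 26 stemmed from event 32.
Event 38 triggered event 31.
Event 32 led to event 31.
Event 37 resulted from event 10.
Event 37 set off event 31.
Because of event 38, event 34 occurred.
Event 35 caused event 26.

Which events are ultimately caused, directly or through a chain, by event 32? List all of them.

Direct effects: event 26, event 31.
2 steps out: event 38, event 34.
Not reachable from it: event 10, event 35, event 37, event 23.

event 26, event 31, event 34, event 38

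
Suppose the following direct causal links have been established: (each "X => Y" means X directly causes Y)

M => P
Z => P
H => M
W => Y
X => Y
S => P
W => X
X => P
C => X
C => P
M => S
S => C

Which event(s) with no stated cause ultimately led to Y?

H, W

Tracing upstream from Y: Y ← X ← C ← S ← M ← H.
A separate upstream branch: Y ← W.
Each of those chain origins has no stated cause.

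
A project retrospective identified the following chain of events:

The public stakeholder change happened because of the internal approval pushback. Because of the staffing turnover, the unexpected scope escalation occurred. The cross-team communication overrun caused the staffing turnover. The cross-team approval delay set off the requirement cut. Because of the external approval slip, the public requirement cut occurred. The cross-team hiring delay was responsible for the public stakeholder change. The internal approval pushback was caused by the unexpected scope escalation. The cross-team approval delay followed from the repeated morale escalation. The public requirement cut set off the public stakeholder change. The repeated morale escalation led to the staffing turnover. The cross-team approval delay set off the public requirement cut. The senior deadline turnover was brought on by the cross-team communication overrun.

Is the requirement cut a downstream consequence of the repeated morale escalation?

There is a causal chain: the repeated morale escalation → the cross-team approval delay → the requirement cut.

Yes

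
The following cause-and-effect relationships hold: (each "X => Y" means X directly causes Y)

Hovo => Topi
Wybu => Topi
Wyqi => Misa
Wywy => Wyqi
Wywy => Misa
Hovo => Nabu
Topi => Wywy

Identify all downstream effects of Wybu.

Direct effects: Topi.
2 steps out: Wywy.
3 steps out: Wyqi, Misa.
Not reachable from it: Hovo, Nabu.

Misa, Topi, Wyqi, Wywy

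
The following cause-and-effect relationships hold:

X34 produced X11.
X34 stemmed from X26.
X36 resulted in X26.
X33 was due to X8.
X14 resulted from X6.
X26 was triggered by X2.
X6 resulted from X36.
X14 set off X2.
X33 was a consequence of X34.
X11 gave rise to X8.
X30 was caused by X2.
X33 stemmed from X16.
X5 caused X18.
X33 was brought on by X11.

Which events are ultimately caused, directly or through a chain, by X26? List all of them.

X11, X33, X34, X8

Direct effects: X34.
2 steps out: X11, X33.
3 steps out: X8.
Not reachable from it: X36, X5, X6, X14, X2, X18, X16, X30.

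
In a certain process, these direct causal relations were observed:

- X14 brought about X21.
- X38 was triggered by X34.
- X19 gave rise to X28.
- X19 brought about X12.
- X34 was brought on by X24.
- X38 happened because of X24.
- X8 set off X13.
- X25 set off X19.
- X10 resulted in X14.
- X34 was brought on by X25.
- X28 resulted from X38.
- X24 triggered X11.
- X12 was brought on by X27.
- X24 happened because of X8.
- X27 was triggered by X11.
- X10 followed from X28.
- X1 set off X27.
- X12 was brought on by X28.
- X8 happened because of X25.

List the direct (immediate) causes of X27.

X1, X11

Upstream contributors include X25, X8, X24, but only X1, X11 feed directly into X27.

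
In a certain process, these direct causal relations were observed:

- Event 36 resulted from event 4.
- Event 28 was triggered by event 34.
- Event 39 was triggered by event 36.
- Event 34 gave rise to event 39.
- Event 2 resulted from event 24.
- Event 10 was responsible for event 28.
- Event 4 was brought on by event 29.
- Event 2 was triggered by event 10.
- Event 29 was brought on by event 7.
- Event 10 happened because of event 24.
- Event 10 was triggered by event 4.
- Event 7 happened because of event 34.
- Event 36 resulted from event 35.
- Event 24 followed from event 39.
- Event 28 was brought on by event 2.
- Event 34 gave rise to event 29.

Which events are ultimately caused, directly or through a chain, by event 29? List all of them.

Direct effects: event 4.
2 steps out: event 36, event 10.
3 steps out: event 39, event 2, event 28.
4 steps out: event 24.
Not reachable from it: event 34, event 7, event 35.

event 10, event 2, event 24, event 28, event 36, event 39, event 4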